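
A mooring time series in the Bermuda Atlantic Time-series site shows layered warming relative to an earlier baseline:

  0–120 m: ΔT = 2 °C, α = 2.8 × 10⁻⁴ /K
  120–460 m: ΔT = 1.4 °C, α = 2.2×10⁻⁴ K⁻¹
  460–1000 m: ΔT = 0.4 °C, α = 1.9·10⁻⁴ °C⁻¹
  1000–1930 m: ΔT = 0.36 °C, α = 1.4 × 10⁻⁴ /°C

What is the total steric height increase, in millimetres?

0–120 m: 120 × 2.8×10⁻⁴ × 2 = 0.06720 m
1.4 × 2.2×10⁻⁴ × 340 = 0.10472 m
0.4 × 1.9×10⁻⁴ × 540 = 0.04104 m
1000–1930 m: 930 × 1.4×10⁻⁴ × 0.36 = 0.046872 m
Δh = 0.06720 + 0.10472 + 0.04104 + 0.046872 = 0.259832 m

Δh = 260 mm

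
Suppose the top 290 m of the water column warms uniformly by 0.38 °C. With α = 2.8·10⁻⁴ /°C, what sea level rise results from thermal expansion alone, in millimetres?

Δh = αΔT·H = 2.8×10⁻⁴ × 0.38 × 290 = 0.030856 m

about 30.9 mm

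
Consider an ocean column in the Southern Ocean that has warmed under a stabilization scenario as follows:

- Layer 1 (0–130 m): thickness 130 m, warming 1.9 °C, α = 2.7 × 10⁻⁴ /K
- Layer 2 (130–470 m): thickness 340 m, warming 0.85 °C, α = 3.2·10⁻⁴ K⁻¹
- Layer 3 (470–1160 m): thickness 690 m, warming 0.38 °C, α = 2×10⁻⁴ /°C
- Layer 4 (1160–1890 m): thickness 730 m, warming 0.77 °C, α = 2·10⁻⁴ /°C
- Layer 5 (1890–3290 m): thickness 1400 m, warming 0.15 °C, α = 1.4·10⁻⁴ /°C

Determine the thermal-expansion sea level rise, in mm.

130 × 1.9 × 2.7×10⁻⁴ = 0.06669 m
3.2×10⁻⁴ × 0.85 × 340 = 0.09248 m
Layer 3: 690 × 2×10⁻⁴ × 0.38 = 0.05244 m
1160–1890 m: 2×10⁻⁴ × 730 × 0.77 = 0.11242 m
Layer 5: 1400 × 1.4×10⁻⁴ × 0.15 = 0.02940 m
Δh = 0.06669 + 0.09248 + 0.05244 + 0.11242 + 0.02940 = 0.35343 m

Δh ≈ 350 mm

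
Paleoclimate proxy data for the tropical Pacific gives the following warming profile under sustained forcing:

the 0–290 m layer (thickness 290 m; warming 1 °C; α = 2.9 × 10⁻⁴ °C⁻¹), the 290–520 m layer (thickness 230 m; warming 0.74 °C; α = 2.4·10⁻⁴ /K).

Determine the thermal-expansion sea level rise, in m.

Δh ≈ 0.12 m

0–290 m: 2.9×10⁻⁴ × 290 × 1 = 0.08410 m
Layer 2: 230 × 2.4×10⁻⁴ × 0.74 = 0.040848 m
Δh = 0.08410 + 0.040848 = 0.124948 m ≈ 0.12 m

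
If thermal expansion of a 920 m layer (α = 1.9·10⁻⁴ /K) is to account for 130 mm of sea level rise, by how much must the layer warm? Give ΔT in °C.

ΔT ≈ 0.744 °C

ΔT = Δh/(αH) = 0.13 / (1.9×10⁻⁴ × 920) ≈ 0.7437 °C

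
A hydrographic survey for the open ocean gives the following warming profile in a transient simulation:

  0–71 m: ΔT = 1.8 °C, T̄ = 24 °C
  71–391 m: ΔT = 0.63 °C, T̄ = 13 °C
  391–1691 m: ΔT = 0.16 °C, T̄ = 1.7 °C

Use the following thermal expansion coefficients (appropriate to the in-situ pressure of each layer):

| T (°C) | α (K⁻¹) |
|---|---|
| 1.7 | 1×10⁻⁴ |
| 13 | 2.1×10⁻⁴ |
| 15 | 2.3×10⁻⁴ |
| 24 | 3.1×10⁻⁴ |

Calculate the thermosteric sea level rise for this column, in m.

Layer 1 at 24 °C → α = 3.1×10⁻⁴ K⁻¹
Layer 2 at 13 °C → α = 2.1×10⁻⁴ K⁻¹
Layer 3 at 1.7 °C → α = 1×10⁻⁴ K⁻¹
1.8 × 71 × 3.1×10⁻⁴ = 0.039618 m
Layer 2: 320 × 0.63 × 2.1×10⁻⁴ = 0.042336 m
391–1691 m: 0.16 × 1×10⁻⁴ × 1300 = 0.02080 m
Δh = 0.039618 + 0.042336 + 0.02080 = 0.102754 m ≈ 0.103 m

0.103 m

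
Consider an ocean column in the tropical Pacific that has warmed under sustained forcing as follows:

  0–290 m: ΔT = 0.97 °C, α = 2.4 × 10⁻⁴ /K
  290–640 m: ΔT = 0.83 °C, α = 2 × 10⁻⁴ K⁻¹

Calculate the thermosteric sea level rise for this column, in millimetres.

Layer 1: 2.4×10⁻⁴ × 0.97 × 290 = 0.067512 m
0.83 × 2×10⁻⁴ × 350 = 0.05810 m
Δh = 0.067512 + 0.05810 = 0.125612 m

126 mm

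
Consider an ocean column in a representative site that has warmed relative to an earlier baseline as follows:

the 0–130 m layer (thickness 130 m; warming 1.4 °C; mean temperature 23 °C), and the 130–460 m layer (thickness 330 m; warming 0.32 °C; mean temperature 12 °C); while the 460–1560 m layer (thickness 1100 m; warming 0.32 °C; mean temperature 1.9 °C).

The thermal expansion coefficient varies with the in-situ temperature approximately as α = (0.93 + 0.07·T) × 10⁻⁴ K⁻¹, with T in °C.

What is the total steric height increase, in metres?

Layer 1: α = (0.93 + 0.07×23)×10⁻⁴ = 2.54×10⁻⁴ K⁻¹
Layer 2: α = (0.93 + 0.07×12)×10⁻⁴ = 1.77×10⁻⁴ K⁻¹
Layer 3: α = (0.93 + 0.07×1.9)×10⁻⁴ = 1.063×10⁻⁴ K⁻¹
1.4 × 2.54×10⁻⁴ × 130 = 0.046228 m
330 × 1.77×10⁻⁴ × 0.32 = 0.0186912 m
460–1560 m: 1100 × 1.063×10⁻⁴ × 0.32 = 0.0374176 m
Δh = 0.046228 + 0.0186912 + 0.0374176 = 0.1023368 m

0.102 m of thermosteric rise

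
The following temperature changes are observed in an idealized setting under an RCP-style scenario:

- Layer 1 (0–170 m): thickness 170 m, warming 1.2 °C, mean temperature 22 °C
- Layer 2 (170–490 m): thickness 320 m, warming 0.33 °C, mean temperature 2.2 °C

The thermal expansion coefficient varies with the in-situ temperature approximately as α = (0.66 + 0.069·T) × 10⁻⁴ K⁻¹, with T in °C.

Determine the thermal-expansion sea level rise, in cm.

Δh ≈ 5.3 cm

Layer 1: α = (0.66 + 0.069×22)×10⁻⁴ = 2.178×10⁻⁴ K⁻¹
Layer 2: α = (0.66 + 0.069×2.2)×10⁻⁴ = 0.8118×10⁻⁴ K⁻¹
Layer 1: 1.2 × 170 × 2.178×10⁻⁴ = 0.0444312 m
170–490 m: 320 × 0.8118×10⁻⁴ × 0.33 = 0.008572608 m
Δh = 0.0444312 + 0.008572608 = 0.053003808 m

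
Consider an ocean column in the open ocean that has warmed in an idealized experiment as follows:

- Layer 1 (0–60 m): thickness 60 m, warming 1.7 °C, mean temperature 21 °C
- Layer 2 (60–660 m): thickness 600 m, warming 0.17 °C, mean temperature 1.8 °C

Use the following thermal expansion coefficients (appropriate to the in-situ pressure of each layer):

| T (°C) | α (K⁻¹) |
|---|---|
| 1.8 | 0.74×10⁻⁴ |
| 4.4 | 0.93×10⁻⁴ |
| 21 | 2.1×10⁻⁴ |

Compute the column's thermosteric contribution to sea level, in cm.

Layer 1 at 21 °C → α = 2.1×10⁻⁴ K⁻¹
Layer 2 at 1.8 °C → α = 0.74×10⁻⁴ K⁻¹
0–60 m: 1.7 × 60 × 2.1×10⁻⁴ = 0.02142 m
60–660 m: 0.74×10⁻⁴ × 0.17 × 600 = 0.007548 m
Δh = 0.02142 + 0.007548 = 0.028968 m

2.9 cm of thermosteric rise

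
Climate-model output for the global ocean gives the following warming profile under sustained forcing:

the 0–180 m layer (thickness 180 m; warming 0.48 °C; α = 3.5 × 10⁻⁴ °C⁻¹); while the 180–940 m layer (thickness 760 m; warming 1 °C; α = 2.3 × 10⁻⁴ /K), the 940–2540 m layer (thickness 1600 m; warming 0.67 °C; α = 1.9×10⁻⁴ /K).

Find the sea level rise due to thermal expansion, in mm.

about 409 mm

Layer 1: 3.5×10⁻⁴ × 0.48 × 180 = 0.03024 m
Layer 2: 1 × 2.3×10⁻⁴ × 760 = 0.17480 m
940–2540 m: 1600 × 1.9×10⁻⁴ × 0.67 = 0.20368 m
Δh = 0.03024 + 0.17480 + 0.20368 = 0.40872 m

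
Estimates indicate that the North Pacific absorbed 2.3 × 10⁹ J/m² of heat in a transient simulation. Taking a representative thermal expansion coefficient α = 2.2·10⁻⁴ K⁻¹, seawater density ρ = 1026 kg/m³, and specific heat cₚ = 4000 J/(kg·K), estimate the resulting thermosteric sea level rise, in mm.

Δh = αQ/(ρcₚ) = 2.2×10⁻⁴ × 2.3×10⁹ / (1026 × 4000) ≈ 0.12329 m

Δh ≈ 120 mm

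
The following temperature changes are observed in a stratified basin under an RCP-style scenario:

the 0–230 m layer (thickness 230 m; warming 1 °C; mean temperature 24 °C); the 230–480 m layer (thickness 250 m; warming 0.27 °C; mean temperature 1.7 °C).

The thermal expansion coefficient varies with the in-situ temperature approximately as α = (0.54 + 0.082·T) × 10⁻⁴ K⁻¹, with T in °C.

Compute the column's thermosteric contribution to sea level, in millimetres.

Layer 1: α = (0.54 + 0.082×24)×10⁻⁴ = 2.508×10⁻⁴ K⁻¹
Layer 2: α = (0.54 + 0.082×1.7)×10⁻⁴ = 0.6794×10⁻⁴ K⁻¹
0–230 m: 1 × 230 × 2.508×10⁻⁴ = 0.057684 m
230–480 m: 0.27 × 0.6794×10⁻⁴ × 250 = 0.00458595 m
Δh = 0.057684 + 0.00458595 = 0.06226995 m ≈ 62.3 mm

about 62.3 mm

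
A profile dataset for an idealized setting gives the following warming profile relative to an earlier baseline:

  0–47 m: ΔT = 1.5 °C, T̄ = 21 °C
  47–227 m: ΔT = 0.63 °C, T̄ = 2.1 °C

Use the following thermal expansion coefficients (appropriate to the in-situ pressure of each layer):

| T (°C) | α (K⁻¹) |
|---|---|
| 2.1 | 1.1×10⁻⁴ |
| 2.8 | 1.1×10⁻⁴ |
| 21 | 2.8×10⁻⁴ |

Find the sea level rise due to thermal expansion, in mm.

Layer 1 at 21 °C → α = 2.8×10⁻⁴ K⁻¹
Layer 2 at 2.1 °C → α = 1.1×10⁻⁴ K⁻¹
0–47 m: 47 × 2.8×10⁻⁴ × 1.5 = 0.01974 m
180 × 0.63 × 1.1×10⁻⁴ = 0.012474 m
Δh = 0.01974 + 0.012474 = 0.032214 m

Δh ≈ 32.2 mm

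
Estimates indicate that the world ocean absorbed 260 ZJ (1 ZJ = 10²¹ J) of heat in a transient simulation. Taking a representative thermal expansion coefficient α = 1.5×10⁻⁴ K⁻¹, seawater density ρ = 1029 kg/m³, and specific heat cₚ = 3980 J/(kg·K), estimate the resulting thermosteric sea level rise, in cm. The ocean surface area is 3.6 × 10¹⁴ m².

Per unit area: Q = 260×10²¹ / (3.6×10¹⁴) ≈ 7.222×10⁸ J/m²
Δh = αQ/(ρcₚ) = 1.5×10⁻⁴ × 7.222×10⁸ / (1029 × 3980) ≈ 0.026451 m

Δh ≈ 2.65 cm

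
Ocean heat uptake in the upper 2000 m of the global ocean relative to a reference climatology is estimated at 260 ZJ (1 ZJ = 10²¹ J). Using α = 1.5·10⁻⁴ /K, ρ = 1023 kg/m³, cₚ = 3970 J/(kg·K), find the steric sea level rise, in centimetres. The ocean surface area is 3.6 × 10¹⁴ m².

Per unit area: Q = 260×10²¹ / (3.6×10¹⁴) ≈ 7.222×10⁸ J/m²
Δh = αQ/(ρcₚ) = 1.5×10⁻⁴ × 7.222×10⁸ / (1023 × 3970) ≈ 0.026674 m

2.7 cm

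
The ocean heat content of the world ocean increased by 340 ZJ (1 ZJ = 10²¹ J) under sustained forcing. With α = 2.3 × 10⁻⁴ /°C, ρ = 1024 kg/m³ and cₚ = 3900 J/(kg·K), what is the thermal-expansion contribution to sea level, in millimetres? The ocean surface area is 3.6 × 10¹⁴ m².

Per unit area: Q = 340×10²¹ / (3.6×10¹⁴) ≈ 9.444×10⁸ J/m²
Δh = αQ/(ρcₚ) = 2.3×10⁻⁴ × 9.444×10⁸ / (1024 × 3900) ≈ 0.05439 m

Δh ≈ 54 mm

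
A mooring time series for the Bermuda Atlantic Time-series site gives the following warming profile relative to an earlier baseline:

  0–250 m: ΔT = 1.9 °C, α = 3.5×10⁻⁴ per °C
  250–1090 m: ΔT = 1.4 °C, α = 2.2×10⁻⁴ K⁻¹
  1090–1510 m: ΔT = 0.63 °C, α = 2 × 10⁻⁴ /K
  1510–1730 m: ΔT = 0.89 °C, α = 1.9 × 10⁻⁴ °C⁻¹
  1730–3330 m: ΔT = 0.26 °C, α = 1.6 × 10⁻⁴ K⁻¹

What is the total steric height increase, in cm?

Layer 1: 250 × 1.9 × 3.5×10⁻⁴ = 0.16625 m
Layer 2: 1.4 × 2.2×10⁻⁴ × 840 = 0.25872 m
1090–1510 m: 0.63 × 2×10⁻⁴ × 420 = 0.05292 m
Layer 4: 1.9×10⁻⁴ × 220 × 0.89 = 0.037202 m
1730–3330 m: 1.6×10⁻⁴ × 1600 × 0.26 = 0.06656 m
Δh = 0.16625 + 0.25872 + 0.05292 + 0.037202 + 0.06656 = 0.581652 m

about 58.2 cm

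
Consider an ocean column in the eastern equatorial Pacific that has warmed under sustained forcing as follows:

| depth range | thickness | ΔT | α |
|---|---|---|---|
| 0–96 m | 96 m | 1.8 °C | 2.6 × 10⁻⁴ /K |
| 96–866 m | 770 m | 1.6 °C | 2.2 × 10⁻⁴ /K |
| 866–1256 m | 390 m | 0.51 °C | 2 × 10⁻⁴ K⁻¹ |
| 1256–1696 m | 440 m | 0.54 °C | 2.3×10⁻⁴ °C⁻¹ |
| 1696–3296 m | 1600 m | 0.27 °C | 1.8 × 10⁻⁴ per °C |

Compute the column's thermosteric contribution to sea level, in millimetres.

Δh = 490 mm

2.6×10⁻⁴ × 96 × 1.8 = 0.044928 m
770 × 2.2×10⁻⁴ × 1.6 = 0.27104 m
866–1256 m: 2×10⁻⁴ × 390 × 0.51 = 0.03978 m
1256–1696 m: 0.54 × 440 × 2.3×10⁻⁴ = 0.054648 m
Layer 5: 1.8×10⁻⁴ × 1600 × 0.27 = 0.07776 m
Δh = 0.044928 + 0.27104 + 0.03978 + 0.054648 + 0.07776 = 0.488156 m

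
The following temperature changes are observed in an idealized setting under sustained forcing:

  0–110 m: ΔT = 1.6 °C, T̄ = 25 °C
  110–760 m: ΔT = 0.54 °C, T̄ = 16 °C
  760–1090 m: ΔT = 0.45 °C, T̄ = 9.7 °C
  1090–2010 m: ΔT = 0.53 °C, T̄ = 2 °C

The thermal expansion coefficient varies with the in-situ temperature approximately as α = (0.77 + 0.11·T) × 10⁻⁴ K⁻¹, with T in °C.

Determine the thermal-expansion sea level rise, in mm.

230 mm

Layer 1: α = (0.77 + 0.11×25)×10⁻⁴ = 3.52×10⁻⁴ K⁻¹
Layer 2: α = (0.77 + 0.11×16)×10⁻⁴ = 2.53×10⁻⁴ K⁻¹
Layer 3: α = (0.77 + 0.11×9.7)×10⁻⁴ = 1.837×10⁻⁴ K⁻¹
Layer 4: α = (0.77 + 0.11×2)×10⁻⁴ = 0.99×10⁻⁴ K⁻¹
Layer 1: 110 × 1.6 × 3.52×10⁻⁴ = 0.061952 m
110–760 m: 2.53×10⁻⁴ × 0.54 × 650 = 0.088803 m
330 × 0.45 × 1.837×10⁻⁴ = 0.02727945 m
920 × 0.53 × 0.99×10⁻⁴ = 0.0482724 m
Δh = 0.061952 + 0.088803 + 0.02727945 + 0.0482724 = 0.22630685 m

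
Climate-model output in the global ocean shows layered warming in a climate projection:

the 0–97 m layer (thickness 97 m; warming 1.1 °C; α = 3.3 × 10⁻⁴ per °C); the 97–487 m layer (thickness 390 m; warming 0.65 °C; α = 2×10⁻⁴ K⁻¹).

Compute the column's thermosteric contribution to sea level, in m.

0.0859 m

Layer 1: 3.3×10⁻⁴ × 97 × 1.1 = 0.035211 m
Layer 2: 390 × 0.65 × 2×10⁻⁴ = 0.05070 m
Δh = 0.035211 + 0.05070 = 0.085911 m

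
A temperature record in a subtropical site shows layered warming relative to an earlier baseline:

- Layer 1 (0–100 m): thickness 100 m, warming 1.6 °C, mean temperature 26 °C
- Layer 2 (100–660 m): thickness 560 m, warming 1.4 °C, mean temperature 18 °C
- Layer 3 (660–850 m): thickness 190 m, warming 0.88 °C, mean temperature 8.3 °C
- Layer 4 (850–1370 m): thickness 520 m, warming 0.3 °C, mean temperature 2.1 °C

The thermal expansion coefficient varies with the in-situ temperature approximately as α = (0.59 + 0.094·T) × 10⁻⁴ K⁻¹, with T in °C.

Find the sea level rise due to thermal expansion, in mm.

Layer 1: α = (0.59 + 0.094×26)×10⁻⁴ = 3.034×10⁻⁴ K⁻¹
Layer 2: α = (0.59 + 0.094×18)×10⁻⁴ = 2.282×10⁻⁴ K⁻¹
Layer 3: α = (0.59 + 0.094×8.3)×10⁻⁴ = 1.3702×10⁻⁴ K⁻¹
Layer 4: α = (0.59 + 0.094×2.1)×10⁻⁴ = 0.7874×10⁻⁴ K⁻¹
Layer 1: 100 × 3.034×10⁻⁴ × 1.6 = 0.048544 m
1.4 × 560 × 2.282×10⁻⁴ = 0.1789088 m
660–850 m: 190 × 1.3702×10⁻⁴ × 0.88 = 0.022909744 m
Layer 4: 0.7874×10⁻⁴ × 0.3 × 520 = 0.01228344 m
Δh = 0.048544 + 0.1789088 + 0.022909744 + 0.01228344 = 0.262645984 m

Δh = 263 mm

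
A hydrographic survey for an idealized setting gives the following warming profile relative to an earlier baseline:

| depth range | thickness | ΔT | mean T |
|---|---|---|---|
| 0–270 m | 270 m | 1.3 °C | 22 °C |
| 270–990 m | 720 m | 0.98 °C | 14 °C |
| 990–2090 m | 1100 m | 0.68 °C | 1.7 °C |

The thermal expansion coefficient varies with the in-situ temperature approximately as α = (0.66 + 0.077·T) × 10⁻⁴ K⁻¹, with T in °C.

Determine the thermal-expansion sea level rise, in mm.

Layer 1: α = (0.66 + 0.077×22)×10⁻⁴ = 2.354×10⁻⁴ K⁻¹
Layer 2: α = (0.66 + 0.077×14)×10⁻⁴ = 1.738×10⁻⁴ K⁻¹
Layer 3: α = (0.66 + 0.077×1.7)×10⁻⁴ = 0.7909×10⁻⁴ K⁻¹
Layer 1: 2.354×10⁻⁴ × 1.3 × 270 = 0.0826254 m
Layer 2: 0.98 × 720 × 1.738×10⁻⁴ = 0.12263328 m
0.68 × 0.7909×10⁻⁴ × 1100 = 0.05915932 m
Δh = 0.0826254 + 0.12263328 + 0.05915932 = 0.264418 m ≈ 264 mm

Δh = 264 mm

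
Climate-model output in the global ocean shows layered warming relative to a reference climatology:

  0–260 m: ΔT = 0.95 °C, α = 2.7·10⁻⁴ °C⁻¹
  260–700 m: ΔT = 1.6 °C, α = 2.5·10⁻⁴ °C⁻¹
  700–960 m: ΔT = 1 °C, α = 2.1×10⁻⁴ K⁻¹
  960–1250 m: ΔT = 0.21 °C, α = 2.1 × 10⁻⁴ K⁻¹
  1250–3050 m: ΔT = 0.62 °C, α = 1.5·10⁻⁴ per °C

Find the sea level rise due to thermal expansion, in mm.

477 mm

Layer 1: 0.95 × 2.7×10⁻⁴ × 260 = 0.06669 m
Layer 2: 2.5×10⁻⁴ × 1.6 × 440 = 0.17600 m
700–960 m: 2.1×10⁻⁴ × 260 × 1 = 0.05460 m
960–1250 m: 2.1×10⁻⁴ × 290 × 0.21 = 0.012789 m
1250–3050 m: 1800 × 1.5×10⁻⁴ × 0.62 = 0.16740 m
Δh = 0.06669 + 0.17600 + 0.05460 + 0.012789 + 0.16740 = 0.477479 m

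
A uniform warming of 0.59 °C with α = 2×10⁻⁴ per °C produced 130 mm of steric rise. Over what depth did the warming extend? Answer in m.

H = Δh/(αΔT) = 0.13 / (2×10⁻⁴ × 0.59) ≈ 1102 m

about 1100 m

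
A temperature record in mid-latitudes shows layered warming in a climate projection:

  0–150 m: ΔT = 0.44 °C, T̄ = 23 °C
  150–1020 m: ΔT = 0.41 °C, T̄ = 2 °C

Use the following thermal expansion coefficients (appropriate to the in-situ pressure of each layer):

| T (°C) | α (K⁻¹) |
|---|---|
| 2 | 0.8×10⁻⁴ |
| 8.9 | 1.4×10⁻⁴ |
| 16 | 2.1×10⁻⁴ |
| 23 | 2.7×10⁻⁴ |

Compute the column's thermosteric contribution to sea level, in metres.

Layer 1 at 23 °C → α = 2.7×10⁻⁴ K⁻¹
Layer 2 at 2 °C → α = 0.8×10⁻⁴ K⁻¹
150 × 2.7×10⁻⁴ × 0.44 = 0.01782 m
0.41 × 0.8×10⁻⁴ × 870 = 0.028536 m
Δh = 0.01782 + 0.028536 = 0.046356 m ≈ 0.0464 m

0.0464 m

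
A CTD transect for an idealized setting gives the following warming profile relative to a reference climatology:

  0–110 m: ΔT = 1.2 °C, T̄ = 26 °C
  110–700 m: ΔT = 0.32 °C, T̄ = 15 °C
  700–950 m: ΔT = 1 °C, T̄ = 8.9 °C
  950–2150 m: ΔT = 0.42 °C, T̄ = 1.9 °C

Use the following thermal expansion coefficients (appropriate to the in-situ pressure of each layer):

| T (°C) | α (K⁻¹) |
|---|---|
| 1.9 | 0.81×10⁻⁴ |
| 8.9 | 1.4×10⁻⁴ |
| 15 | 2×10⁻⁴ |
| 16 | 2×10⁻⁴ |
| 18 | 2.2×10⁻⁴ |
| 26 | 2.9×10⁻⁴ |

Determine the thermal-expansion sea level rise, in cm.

Δh = 15 cm

Layer 1 at 26 °C → α = 2.9×10⁻⁴ K⁻¹
Layer 2 at 15 °C → α = 2×10⁻⁴ K⁻¹
Layer 3 at 8.9 °C → α = 1.4×10⁻⁴ K⁻¹
Layer 4 at 1.9 °C → α = 0.81×10⁻⁴ K⁻¹
0–110 m: 110 × 2.9×10⁻⁴ × 1.2 = 0.03828 m
Layer 2: 2×10⁻⁴ × 590 × 0.32 = 0.03776 m
Layer 3: 1.4×10⁻⁴ × 1 × 250 = 0.03500 m
950–2150 m: 0.42 × 0.81×10⁻⁴ × 1200 = 0.040824 m
Δh = 0.03828 + 0.03776 + 0.03500 + 0.040824 = 0.151864 m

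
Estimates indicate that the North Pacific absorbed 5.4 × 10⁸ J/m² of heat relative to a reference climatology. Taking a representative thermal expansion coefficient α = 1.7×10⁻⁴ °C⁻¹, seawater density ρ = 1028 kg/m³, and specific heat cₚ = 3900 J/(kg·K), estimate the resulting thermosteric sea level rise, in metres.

Δh = αQ/(ρcₚ) = 1.7×10⁻⁴ × 5.4×10⁸ / (1028 × 3900) ≈ 0.022897 m

Δh = 0.0229 m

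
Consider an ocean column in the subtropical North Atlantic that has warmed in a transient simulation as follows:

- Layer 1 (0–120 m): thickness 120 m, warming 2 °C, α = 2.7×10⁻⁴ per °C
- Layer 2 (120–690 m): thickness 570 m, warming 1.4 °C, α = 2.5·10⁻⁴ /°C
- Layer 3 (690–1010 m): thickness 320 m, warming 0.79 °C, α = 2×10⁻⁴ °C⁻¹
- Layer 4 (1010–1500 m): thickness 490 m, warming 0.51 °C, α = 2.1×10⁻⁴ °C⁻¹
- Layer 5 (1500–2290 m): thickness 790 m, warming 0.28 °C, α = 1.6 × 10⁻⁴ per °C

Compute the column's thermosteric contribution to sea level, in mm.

Δh ≈ 403 mm

0–120 m: 2 × 120 × 2.7×10⁻⁴ = 0.06480 m
Layer 2: 570 × 2.5×10⁻⁴ × 1.4 = 0.19950 m
0.79 × 2×10⁻⁴ × 320 = 0.05056 m
1010–1500 m: 0.51 × 2.1×10⁻⁴ × 490 = 0.052479 m
1.6×10⁻⁴ × 790 × 0.28 = 0.035392 m
Δh = 0.06480 + 0.19950 + 0.05056 + 0.052479 + 0.035392 = 0.402731 m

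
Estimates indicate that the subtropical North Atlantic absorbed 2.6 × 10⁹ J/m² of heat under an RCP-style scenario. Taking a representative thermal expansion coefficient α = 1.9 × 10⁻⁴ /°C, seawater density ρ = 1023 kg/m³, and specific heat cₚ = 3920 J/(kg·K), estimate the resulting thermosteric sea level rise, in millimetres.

Δh ≈ 120 mm

Δh = αQ/(ρcₚ) = 1.9×10⁻⁴ × 2.6×10⁹ / (1023 × 3920) ≈ 0.12319 m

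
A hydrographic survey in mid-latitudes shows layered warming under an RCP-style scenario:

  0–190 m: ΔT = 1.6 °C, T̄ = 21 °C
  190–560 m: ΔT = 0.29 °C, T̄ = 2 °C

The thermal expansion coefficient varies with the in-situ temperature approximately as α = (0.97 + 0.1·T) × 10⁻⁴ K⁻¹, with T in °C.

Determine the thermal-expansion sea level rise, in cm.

10.6 cm

Layer 1: α = (0.97 + 0.1×21)×10⁻⁴ = 3.07×10⁻⁴ K⁻¹
Layer 2: α = (0.97 + 0.1×2)×10⁻⁴ = 1.17×10⁻⁴ K⁻¹
1.6 × 3.07×10⁻⁴ × 190 = 0.093328 m
190–560 m: 0.29 × 1.17×10⁻⁴ × 370 = 0.0125541 m
Δh = 0.093328 + 0.0125541 = 0.1058821 m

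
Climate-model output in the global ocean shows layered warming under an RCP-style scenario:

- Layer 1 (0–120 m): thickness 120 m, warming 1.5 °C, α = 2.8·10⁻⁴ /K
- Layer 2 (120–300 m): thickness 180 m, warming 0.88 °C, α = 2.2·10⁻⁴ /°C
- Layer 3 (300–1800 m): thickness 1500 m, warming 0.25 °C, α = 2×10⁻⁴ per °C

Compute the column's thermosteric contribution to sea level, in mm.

Δh = 160 mm

0–120 m: 1.5 × 120 × 2.8×10⁻⁴ = 0.05040 m
0.88 × 2.2×10⁻⁴ × 180 = 0.034848 m
300–1800 m: 1500 × 0.25 × 2×10⁻⁴ = 0.07500 m
Δh = 0.05040 + 0.034848 + 0.07500 = 0.160248 m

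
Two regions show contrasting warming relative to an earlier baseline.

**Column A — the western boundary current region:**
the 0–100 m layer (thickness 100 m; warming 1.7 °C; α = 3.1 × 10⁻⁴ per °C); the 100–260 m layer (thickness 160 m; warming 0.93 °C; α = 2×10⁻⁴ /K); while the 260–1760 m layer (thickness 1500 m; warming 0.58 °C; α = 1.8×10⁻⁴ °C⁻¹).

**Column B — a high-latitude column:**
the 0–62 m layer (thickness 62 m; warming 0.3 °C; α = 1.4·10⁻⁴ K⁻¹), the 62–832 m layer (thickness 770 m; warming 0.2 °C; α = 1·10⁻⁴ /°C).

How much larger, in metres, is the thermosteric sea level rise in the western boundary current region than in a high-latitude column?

A 3.1×10⁻⁴ × 1.7 × 100 = 0.05270 m
A 160 × 0.93 × 2×10⁻⁴ = 0.02976 m
A 260–1760 m: 0.58 × 1500 × 1.8×10⁻⁴ = 0.15660 m
A total: 0.23906 m
B 0–62 m: 1.4×10⁻⁴ × 0.3 × 62 = 0.002604 m
B Layer 2: 1×10⁻⁴ × 0.2 × 770 = 0.01540 m
B total: 0.018004 m
Difference: 0.23906 − 0.018004 = 0.221056 m

Δh_A − Δh_B ≈ 0.221 m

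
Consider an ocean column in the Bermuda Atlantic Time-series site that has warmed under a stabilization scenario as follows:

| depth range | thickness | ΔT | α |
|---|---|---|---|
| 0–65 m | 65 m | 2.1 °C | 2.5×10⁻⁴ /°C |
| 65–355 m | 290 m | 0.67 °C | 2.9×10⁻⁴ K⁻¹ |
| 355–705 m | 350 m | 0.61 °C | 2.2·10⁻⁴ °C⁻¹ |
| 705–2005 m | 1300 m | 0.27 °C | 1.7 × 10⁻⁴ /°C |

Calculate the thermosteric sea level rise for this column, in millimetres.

about 197 mm

Layer 1: 65 × 2.5×10⁻⁴ × 2.1 = 0.034125 m
290 × 2.9×10⁻⁴ × 0.67 = 0.056347 m
355–705 m: 0.61 × 2.2×10⁻⁴ × 350 = 0.04697 m
Layer 4: 0.27 × 1300 × 1.7×10⁻⁴ = 0.05967 m
Δh = 0.034125 + 0.056347 + 0.04697 + 0.05967 = 0.197112 m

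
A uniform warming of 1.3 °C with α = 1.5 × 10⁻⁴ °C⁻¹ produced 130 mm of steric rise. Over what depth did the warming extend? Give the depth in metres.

H = Δh/(αΔT) = 0.13 / (1.5×10⁻⁴ × 1.3) ≈ 666.7 m

about 670 m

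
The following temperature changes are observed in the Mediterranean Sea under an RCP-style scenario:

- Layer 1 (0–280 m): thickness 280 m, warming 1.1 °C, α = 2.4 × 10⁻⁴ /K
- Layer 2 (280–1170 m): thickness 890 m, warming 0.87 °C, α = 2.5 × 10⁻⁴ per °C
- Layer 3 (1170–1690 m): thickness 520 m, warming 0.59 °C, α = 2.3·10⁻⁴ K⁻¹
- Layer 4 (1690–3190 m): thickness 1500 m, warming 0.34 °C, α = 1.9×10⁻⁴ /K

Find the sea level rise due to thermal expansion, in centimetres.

0–280 m: 2.4×10⁻⁴ × 1.1 × 280 = 0.07392 m
Layer 2: 0.87 × 890 × 2.5×10⁻⁴ = 0.193575 m
Layer 3: 0.59 × 520 × 2.3×10⁻⁴ = 0.070564 m
1690–3190 m: 1500 × 1.9×10⁻⁴ × 0.34 = 0.09690 m
Δh = 0.07392 + 0.193575 + 0.070564 + 0.09690 = 0.434959 m

Δh ≈ 43 cm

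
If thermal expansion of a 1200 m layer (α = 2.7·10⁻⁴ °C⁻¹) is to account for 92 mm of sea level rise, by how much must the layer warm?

about 0.284 K

ΔT = Δh/(αH) = 0.092 / (2.7×10⁻⁴ × 1200) ≈ 0.2840 K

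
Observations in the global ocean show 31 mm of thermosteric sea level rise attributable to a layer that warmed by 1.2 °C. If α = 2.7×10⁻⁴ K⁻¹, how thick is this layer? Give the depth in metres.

H = Δh/(αΔT) = 0.031 / (2.7×10⁻⁴ × 1.2) ≈ 95.68 m

H ≈ 96 m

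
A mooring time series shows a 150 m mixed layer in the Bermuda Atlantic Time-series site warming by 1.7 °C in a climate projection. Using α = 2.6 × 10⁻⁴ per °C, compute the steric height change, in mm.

Δh = αΔT·H = 2.6×10⁻⁴ × 1.7 × 150 = 0.06630 m

Δh = 66 mm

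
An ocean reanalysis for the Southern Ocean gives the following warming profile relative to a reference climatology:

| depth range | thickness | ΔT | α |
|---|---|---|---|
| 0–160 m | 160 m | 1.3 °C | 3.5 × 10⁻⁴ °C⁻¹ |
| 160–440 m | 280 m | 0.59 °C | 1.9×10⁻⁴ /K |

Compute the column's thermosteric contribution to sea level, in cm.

Δh = 10.4 cm

0–160 m: 1.3 × 160 × 3.5×10⁻⁴ = 0.07280 m
0.59 × 1.9×10⁻⁴ × 280 = 0.031388 m
Δh = 0.07280 + 0.031388 = 0.104188 m ≈ 10.4 cm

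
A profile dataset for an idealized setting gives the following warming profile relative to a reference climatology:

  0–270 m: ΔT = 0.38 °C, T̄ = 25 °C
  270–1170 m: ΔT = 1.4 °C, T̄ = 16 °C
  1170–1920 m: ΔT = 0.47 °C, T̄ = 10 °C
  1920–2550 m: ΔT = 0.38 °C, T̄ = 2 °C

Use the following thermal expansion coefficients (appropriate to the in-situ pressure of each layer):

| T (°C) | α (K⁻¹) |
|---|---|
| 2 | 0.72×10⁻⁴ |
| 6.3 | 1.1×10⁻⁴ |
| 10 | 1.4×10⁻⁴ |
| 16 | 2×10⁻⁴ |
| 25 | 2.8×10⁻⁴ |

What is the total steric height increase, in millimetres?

about 347 mm

Layer 1 at 25 °C → α = 2.8×10⁻⁴ K⁻¹
Layer 2 at 16 °C → α = 2×10⁻⁴ K⁻¹
Layer 3 at 10 °C → α = 1.4×10⁻⁴ K⁻¹
Layer 4 at 2 °C → α = 0.72×10⁻⁴ K⁻¹
0–270 m: 270 × 2.8×10⁻⁴ × 0.38 = 0.028728 m
270–1170 m: 2×10⁻⁴ × 1.4 × 900 = 0.25200 m
1170–1920 m: 0.47 × 750 × 1.4×10⁻⁴ = 0.04935 m
Layer 4: 630 × 0.72×10⁻⁴ × 0.38 = 0.0172368 m
Δh = 0.028728 + 0.25200 + 0.04935 + 0.0172368 = 0.3473148 m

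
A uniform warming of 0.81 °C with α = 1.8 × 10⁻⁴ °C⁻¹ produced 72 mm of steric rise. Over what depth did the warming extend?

H = Δh/(αΔT) = 0.072 / (1.8×10⁻⁴ × 0.81) ≈ 493.8 m

about 494 m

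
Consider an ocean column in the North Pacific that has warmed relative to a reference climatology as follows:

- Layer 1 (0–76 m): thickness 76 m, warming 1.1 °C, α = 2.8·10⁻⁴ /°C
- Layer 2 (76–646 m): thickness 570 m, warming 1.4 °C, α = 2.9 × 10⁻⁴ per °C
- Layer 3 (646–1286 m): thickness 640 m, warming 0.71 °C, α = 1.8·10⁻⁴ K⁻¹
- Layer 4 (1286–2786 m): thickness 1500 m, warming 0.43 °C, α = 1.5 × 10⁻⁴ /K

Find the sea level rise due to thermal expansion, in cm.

0–76 m: 76 × 2.8×10⁻⁴ × 1.1 = 0.023408 m
Layer 2: 1.4 × 570 × 2.9×10⁻⁴ = 0.23142 m
Layer 3: 1.8×10⁻⁴ × 640 × 0.71 = 0.081792 m
Layer 4: 1.5×10⁻⁴ × 1500 × 0.43 = 0.09675 m
Δh = 0.023408 + 0.23142 + 0.081792 + 0.09675 = 0.43337 m

43.3 cm of thermosteric rise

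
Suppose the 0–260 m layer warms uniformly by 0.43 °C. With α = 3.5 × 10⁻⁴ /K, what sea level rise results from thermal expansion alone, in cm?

Δh = αΔT·H = 3.5×10⁻⁴ × 0.43 × 260 = 0.03913 m

Δh = 3.9 cm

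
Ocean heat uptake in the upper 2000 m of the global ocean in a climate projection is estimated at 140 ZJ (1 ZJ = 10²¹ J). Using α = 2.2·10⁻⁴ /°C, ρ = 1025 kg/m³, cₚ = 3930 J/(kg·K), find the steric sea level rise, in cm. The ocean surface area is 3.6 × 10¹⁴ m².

Per unit area: Q = 140×10²¹ / (3.6×10¹⁴) ≈ 3.889×10⁸ J/m²
Δh = αQ/(ρcₚ) = 2.2×10⁻⁴ × 3.889×10⁸ / (1025 × 3930) ≈ 0.021239 m

2.1 cm of thermosteric rise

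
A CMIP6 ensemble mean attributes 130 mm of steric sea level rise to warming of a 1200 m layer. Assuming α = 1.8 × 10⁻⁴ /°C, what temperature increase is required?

ΔT = Δh/(αH) = 0.13 / (1.8×10⁻⁴ × 1200) ≈ 0.6019 °C

0.602 °C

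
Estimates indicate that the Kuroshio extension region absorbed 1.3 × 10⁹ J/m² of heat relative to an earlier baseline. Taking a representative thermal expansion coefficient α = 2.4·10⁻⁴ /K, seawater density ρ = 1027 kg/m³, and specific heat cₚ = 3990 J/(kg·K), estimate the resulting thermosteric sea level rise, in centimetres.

Δh ≈ 7.6 cm

Δh = αQ/(ρcₚ) = 2.4×10⁻⁴ × 1.3×10⁹ / (1027 × 3990) ≈ 0.07614 m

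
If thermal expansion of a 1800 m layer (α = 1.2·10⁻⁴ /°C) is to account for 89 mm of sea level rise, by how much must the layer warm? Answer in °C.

ΔT = Δh/(αH) = 0.089 / (1.2×10⁻⁴ × 1800) ≈ 0.4120 °C

about 0.41 °C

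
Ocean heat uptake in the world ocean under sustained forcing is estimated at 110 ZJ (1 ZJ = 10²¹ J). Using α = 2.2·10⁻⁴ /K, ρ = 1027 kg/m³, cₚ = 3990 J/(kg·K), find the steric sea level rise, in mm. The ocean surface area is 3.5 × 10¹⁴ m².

Per unit area: Q = 110×10²¹ / (3.5×10¹⁴) ≈ 3.143×10⁸ J/m²
Δh = αQ/(ρcₚ) = 2.2×10⁻⁴ × 3.143×10⁸ / (1027 × 3990) ≈ 0.016874 m

about 16.9 mm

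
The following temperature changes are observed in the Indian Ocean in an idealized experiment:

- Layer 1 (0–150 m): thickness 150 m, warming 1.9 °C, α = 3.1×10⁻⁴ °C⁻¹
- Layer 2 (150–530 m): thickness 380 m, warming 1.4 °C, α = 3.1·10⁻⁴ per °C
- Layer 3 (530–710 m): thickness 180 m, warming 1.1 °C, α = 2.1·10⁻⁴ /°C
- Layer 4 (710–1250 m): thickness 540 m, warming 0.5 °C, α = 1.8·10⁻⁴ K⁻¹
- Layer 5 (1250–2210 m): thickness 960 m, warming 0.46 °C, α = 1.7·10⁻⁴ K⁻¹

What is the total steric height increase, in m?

Δh ≈ 0.419 m

1.9 × 150 × 3.1×10⁻⁴ = 0.08835 m
Layer 2: 3.1×10⁻⁴ × 1.4 × 380 = 0.16492 m
1.1 × 2.1×10⁻⁴ × 180 = 0.04158 m
540 × 1.8×10⁻⁴ × 0.5 = 0.04860 m
1250–2210 m: 0.46 × 960 × 1.7×10⁻⁴ = 0.075072 m
Δh = 0.08835 + 0.16492 + 0.04158 + 0.04860 + 0.075072 = 0.418522 m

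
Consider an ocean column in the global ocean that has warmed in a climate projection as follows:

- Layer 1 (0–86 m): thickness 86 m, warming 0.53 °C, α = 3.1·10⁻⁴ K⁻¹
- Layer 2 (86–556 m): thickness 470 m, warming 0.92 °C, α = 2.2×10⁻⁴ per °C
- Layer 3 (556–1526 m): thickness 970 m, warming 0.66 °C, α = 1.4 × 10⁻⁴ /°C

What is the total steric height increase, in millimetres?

Layer 1: 86 × 0.53 × 3.1×10⁻⁴ = 0.0141298 m
Layer 2: 0.92 × 2.2×10⁻⁴ × 470 = 0.095128 m
556–1526 m: 0.66 × 970 × 1.4×10⁻⁴ = 0.089628 m
Δh = 0.0141298 + 0.095128 + 0.089628 = 0.1988858 m

about 200 mm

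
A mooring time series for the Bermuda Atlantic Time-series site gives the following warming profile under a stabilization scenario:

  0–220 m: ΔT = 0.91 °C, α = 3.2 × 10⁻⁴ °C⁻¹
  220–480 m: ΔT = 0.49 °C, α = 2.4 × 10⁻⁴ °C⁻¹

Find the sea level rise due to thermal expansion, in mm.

Layer 1: 220 × 0.91 × 3.2×10⁻⁴ = 0.064064 m
0.49 × 2.4×10⁻⁴ × 260 = 0.030576 m
Δh = 0.064064 + 0.030576 = 0.09464 m

Δh ≈ 94.6 mm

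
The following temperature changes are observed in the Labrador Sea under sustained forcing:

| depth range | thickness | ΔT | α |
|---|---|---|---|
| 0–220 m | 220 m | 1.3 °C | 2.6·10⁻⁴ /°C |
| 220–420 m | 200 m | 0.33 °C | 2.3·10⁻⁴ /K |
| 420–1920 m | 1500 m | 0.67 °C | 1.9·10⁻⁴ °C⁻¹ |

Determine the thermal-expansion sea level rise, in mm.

0–220 m: 2.6×10⁻⁴ × 1.3 × 220 = 0.07436 m
220–420 m: 200 × 0.33 × 2.3×10⁻⁴ = 0.01518 m
1500 × 0.67 × 1.9×10⁻⁴ = 0.19095 m
Δh = 0.07436 + 0.01518 + 0.19095 = 0.28049 m

280 mm of thermosteric rise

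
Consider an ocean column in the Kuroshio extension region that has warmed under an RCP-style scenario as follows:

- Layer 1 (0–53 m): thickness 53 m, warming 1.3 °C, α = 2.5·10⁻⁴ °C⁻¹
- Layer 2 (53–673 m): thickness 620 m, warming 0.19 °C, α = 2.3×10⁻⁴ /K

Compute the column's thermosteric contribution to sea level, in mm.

44.3 mm of thermosteric rise

0–53 m: 2.5×10⁻⁴ × 1.3 × 53 = 0.017225 m
620 × 0.19 × 2.3×10⁻⁴ = 0.027094 m
Δh = 0.017225 + 0.027094 = 0.044319 m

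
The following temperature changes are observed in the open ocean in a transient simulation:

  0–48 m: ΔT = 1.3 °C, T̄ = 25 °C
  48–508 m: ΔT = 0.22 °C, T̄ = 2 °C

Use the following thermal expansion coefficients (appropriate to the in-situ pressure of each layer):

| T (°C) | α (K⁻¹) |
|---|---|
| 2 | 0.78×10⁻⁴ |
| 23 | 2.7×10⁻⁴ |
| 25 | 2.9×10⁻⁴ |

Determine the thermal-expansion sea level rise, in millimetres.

Δh = 26.0 mm

Layer 1 at 25 °C → α = 2.9×10⁻⁴ K⁻¹
Layer 2 at 2 °C → α = 0.78×10⁻⁴ K⁻¹
1.3 × 2.9×10⁻⁴ × 48 = 0.018096 m
Layer 2: 0.22 × 460 × 0.78×10⁻⁴ = 0.0078936 m
Δh = 0.018096 + 0.0078936 = 0.0259896 m ≈ 26.0 mm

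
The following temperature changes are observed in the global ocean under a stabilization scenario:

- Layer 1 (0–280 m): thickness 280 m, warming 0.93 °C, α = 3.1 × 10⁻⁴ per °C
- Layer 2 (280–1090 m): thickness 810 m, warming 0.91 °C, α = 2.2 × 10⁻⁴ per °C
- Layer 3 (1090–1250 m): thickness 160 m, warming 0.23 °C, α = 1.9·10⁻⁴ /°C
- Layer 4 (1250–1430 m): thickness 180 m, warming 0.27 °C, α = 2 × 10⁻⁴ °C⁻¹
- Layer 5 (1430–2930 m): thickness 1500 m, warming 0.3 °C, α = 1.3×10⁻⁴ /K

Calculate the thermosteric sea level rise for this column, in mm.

Δh ≈ 320 mm

Layer 1: 3.1×10⁻⁴ × 0.93 × 280 = 0.080724 m
Layer 2: 810 × 2.2×10⁻⁴ × 0.91 = 0.162162 m
0.23 × 1.9×10⁻⁴ × 160 = 0.006992 m
Layer 4: 0.27 × 180 × 2×10⁻⁴ = 0.00972 m
1.3×10⁻⁴ × 0.3 × 1500 = 0.05850 m
Δh = 0.080724 + 0.162162 + 0.006992 + 0.00972 + 0.05850 = 0.318098 m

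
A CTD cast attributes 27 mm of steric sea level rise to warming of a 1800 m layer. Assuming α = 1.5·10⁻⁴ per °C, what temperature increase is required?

ΔT = Δh/(αH) = 0.027 / (1.5×10⁻⁴ × 1800) = 0.1000 K

0.100 K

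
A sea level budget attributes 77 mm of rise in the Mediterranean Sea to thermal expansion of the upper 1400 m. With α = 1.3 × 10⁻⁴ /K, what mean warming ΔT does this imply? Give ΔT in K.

0.423 K

ΔT = Δh/(αH) = 0.077 / (1.3×10⁻⁴ × 1400) ≈ 0.4231 K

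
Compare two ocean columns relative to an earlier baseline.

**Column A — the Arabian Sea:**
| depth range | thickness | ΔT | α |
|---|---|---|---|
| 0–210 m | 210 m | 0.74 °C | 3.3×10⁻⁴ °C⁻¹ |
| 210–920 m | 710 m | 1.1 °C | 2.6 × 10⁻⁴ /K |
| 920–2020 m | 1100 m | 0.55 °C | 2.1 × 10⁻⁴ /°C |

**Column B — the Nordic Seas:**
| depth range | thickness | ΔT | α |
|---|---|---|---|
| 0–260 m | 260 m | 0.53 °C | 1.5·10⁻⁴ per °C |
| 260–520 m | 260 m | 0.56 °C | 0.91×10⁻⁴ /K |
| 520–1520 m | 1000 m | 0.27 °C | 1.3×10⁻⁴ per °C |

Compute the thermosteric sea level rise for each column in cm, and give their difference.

A 0.74 × 3.3×10⁻⁴ × 210 = 0.051282 m
A Layer 2: 710 × 2.6×10⁻⁴ × 1.1 = 0.20306 m
A 920–2020 m: 0.55 × 1100 × 2.1×10⁻⁴ = 0.12705 m
A total: 0.381392 m
B 0–260 m: 0.53 × 260 × 1.5×10⁻⁴ = 0.02067 m
B 260–520 m: 0.56 × 260 × 0.91×10⁻⁴ = 0.0132496 m
B 520–1520 m: 0.27 × 1.3×10⁻⁴ × 1000 = 0.03510 m
B total: 0.0690196 m
Difference: 0.381392 − 0.0690196 = 0.3123724 m

Δh_A ≈ 38 cm, Δh_B ≈ 6.9 cm; difference ≈ 31 cm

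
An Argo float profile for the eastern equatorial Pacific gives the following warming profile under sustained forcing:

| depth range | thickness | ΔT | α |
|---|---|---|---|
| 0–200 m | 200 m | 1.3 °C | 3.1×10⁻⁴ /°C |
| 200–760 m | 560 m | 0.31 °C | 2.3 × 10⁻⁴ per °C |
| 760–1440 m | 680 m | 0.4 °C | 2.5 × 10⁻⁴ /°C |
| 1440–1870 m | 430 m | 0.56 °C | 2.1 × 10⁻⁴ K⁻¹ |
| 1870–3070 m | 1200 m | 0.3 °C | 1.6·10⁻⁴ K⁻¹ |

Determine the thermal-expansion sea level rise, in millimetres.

Layer 1: 1.3 × 3.1×10⁻⁴ × 200 = 0.08060 m
Layer 2: 560 × 2.3×10⁻⁴ × 0.31 = 0.039928 m
Layer 3: 680 × 0.4 × 2.5×10⁻⁴ = 0.06800 m
Layer 4: 0.56 × 2.1×10⁻⁴ × 430 = 0.050568 m
1200 × 0.3 × 1.6×10⁻⁴ = 0.05760 m
Δh = 0.08060 + 0.039928 + 0.06800 + 0.050568 + 0.05760 = 0.296696 m

Δh = 300 mm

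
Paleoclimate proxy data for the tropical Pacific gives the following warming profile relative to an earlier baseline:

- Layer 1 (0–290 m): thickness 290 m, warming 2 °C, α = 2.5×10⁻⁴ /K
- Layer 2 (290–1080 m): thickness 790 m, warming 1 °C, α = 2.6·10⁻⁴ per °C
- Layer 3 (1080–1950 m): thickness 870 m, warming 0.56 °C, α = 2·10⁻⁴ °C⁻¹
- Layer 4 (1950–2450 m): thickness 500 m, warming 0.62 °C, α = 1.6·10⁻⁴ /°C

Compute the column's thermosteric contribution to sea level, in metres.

0–290 m: 2 × 2.5×10⁻⁴ × 290 = 0.14500 m
290–1080 m: 1 × 2.6×10⁻⁴ × 790 = 0.20540 m
Layer 3: 870 × 0.56 × 2×10⁻⁴ = 0.09744 m
1950–2450 m: 500 × 0.62 × 1.6×10⁻⁴ = 0.04960 m
Δh = 0.14500 + 0.20540 + 0.09744 + 0.04960 = 0.49744 m ≈ 0.497 m

Δh = 0.497 m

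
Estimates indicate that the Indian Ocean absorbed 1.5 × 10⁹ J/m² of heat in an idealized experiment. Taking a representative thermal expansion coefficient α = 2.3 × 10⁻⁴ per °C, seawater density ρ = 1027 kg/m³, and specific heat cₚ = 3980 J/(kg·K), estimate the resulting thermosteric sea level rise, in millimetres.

Δh = αQ/(ρcₚ) = 2.3×10⁻⁴ × 1.5×10⁹ / (1027 × 3980) ≈ 0.084404 m

about 84.4 mm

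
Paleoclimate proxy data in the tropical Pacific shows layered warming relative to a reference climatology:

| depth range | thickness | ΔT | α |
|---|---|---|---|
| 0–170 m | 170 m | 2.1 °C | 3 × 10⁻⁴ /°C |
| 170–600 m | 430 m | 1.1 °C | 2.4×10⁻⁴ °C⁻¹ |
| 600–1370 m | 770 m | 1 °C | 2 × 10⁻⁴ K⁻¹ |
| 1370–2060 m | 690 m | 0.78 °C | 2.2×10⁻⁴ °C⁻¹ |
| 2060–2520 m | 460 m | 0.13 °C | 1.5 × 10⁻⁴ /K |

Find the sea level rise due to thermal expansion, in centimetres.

0–170 m: 170 × 3×10⁻⁴ × 2.1 = 0.10710 m
430 × 1.1 × 2.4×10⁻⁴ = 0.11352 m
600–1370 m: 770 × 1 × 2×10⁻⁴ = 0.15400 m
1370–2060 m: 2.2×10⁻⁴ × 0.78 × 690 = 0.118404 m
Layer 5: 1.5×10⁻⁴ × 0.13 × 460 = 0.00897 m
Δh = 0.10710 + 0.11352 + 0.15400 + 0.118404 + 0.00897 = 0.501994 m ≈ 50 cm

about 50 cm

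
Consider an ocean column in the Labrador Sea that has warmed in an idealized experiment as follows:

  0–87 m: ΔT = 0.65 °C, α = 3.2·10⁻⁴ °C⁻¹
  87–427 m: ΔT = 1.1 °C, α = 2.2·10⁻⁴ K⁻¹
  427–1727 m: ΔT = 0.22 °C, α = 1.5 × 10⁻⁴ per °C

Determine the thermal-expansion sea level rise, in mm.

Δh ≈ 143 mm

0–87 m: 0.65 × 87 × 3.2×10⁻⁴ = 0.018096 m
340 × 2.2×10⁻⁴ × 1.1 = 0.08228 m
Layer 3: 1.5×10⁻⁴ × 1300 × 0.22 = 0.04290 m
Δh = 0.018096 + 0.08228 + 0.04290 = 0.143276 m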